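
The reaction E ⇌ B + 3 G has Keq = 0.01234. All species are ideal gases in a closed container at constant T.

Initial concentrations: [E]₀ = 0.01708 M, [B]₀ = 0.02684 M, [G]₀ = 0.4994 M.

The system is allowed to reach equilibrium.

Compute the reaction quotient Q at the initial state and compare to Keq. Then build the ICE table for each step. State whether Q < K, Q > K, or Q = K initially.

Q₀ = 0.1957; Q > K (proceeds reverse)

Q₀ = 0.1957 vs Keq = 0.01234 ⇒ Q>K, reverse
Step 1:
                    E           B           G
  init        0.01708     0.02684      0.4994
  Δ           0.02115    -0.02115    -0.06344
  eq          0.03823    0.005693       0.436
  solve Keq expr → x = -0.02115; check Q = 0.01234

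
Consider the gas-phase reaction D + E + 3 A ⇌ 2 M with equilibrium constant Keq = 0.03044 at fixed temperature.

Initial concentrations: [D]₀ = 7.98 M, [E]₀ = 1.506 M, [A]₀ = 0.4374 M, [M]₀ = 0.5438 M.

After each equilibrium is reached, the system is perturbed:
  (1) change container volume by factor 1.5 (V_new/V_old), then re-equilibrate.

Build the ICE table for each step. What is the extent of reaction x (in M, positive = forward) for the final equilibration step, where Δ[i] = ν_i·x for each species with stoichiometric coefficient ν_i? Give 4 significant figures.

Q₀ = 0.294 vs Keq = 0.03044 ⇒ Q>K, reverse
Step 1:
                  D         E         A         M
  init         7.98     1.506    0.4374    0.5438
  Δ         0.08806   0.08806    0.2642   -0.1761
  eq          8.068     1.594    0.7016    0.3677
  solve Keq expr → x = -0.08806; check Q = 0.03044
Then change container volume by factor 1.5 (V_new/V_old).
Step 2:
                  D         E         A         M
  init        5.379     1.063    0.4677    0.2451
  Δ          0.0324    0.0324   0.09719  -0.06479
  eq          5.411     1.095    0.5649    0.1803
  solve Keq expr → x = -0.0324; check Q = 0.03044

x = -0.0324 M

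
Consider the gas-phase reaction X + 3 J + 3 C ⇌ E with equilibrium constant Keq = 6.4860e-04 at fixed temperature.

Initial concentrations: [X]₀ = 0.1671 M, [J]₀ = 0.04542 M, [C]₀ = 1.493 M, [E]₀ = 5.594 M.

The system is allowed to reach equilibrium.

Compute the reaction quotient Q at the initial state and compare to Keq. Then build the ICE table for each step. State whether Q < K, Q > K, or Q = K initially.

Q₀ = 1.0736e+05 vs Keq = 6.4860e-04 ⇒ Q>K, reverse
Step 1:
                    X           J           C           E
  Initial      0.1671     0.04542       1.493       5.594
  Change        1.152       3.455       3.455      -1.152
  Equil         1.319         3.5       4.948       4.442
  solve Keq expr → x = -1.152; check Q = 6.4860e-04

Q₀ = 1.0736e+05; Q > K (proceeds reverse)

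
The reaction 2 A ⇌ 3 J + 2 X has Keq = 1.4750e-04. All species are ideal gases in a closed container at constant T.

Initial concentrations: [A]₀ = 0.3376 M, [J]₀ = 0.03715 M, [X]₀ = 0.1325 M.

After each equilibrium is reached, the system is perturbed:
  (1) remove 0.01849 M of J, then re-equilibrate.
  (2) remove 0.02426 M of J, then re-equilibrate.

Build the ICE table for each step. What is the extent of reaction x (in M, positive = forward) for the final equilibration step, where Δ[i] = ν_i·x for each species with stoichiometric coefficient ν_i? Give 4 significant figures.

x = 0.006234 M

Q₀ = 7.8977e-06 vs Keq = 1.4750e-04 ⇒ Q<K, forward
Step 1:
                    A           J           X
  Initial      0.3376     0.03715      0.1325
  Change     -0.02935     0.04403     0.02935
  Equil        0.3082     0.08118      0.1619
  solve Keq expr → x = 0.01468; check Q = 1.4750e-04
Then remove 0.01849 M of J.
Step 2:
                    A           J           X
  Initial      0.3082     0.06269      0.1619
  Change    -0.009295     0.01394    0.009295
  Equil         0.299     0.07663      0.1711
  solve Keq expr → x = 0.004648; check Q = 1.4750e-04
Then remove 0.02426 M of J.
Step 3:
                    A           J           X
  Initial       0.299     0.05237      0.1711
  Change     -0.01247      0.0187     0.01247
  Equil        0.2865     0.07108      0.1836
  solve Keq expr → x = 0.006234; check Q = 1.4750e-04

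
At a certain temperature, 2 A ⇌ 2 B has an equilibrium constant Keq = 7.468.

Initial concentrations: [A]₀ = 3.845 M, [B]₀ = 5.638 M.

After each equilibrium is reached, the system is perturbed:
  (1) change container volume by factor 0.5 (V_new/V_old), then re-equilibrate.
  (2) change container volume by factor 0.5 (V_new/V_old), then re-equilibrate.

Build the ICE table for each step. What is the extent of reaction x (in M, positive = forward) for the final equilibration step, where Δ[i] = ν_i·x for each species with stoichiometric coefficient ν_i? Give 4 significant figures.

Q₀ = 2.15 vs Keq = 7.468 ⇒ Q<K, forward
Step 1:
                  A         B
  I           3.845     5.638
  C          -1.305     1.305
  E            2.54     6.943
  solve Keq expr → x = 0.6523; check Q = 7.468
Then change container volume by factor 0.5 (V_new/V_old).
Step 2:
                  A         B
  I           5.081     13.89
  C               0         0
  E           5.081     13.89
  solve Keq expr → x = 0; check Q = 7.468
Then change container volume by factor 0.5 (V_new/V_old).
Step 3:
                  A         B
  I           10.16     27.77
  C               0         0
  E           10.16     27.77
  solve Keq expr → x = 0; check Q = 7.468

x = 0 M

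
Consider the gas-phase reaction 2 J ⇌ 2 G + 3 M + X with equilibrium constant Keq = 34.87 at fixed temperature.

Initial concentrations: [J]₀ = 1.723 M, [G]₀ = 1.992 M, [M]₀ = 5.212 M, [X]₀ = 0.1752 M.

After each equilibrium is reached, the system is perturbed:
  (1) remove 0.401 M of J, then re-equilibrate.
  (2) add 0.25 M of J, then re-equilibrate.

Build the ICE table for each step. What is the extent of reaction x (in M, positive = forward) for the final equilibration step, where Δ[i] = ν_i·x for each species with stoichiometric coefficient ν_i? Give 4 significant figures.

x = 0.02557 M

Q₀ = 33.16 vs Keq = 34.87 ⇒ Q<K, forward
Step 1:
                   J          G          M          X
  Initial      1.723      1.992      5.212     0.1752
  Change   -0.008623   0.008623    0.01293   0.004311
  Equil        1.714      2.001      5.225     0.1795
  solve Keq expr → x = 0.004311; check Q = 34.87
Then remove 0.401 M of J.
Step 2:
                   J          G          M          X
  Initial      1.313      2.001      5.225     0.1795
  Change     0.08161   -0.08161    -0.1224   -0.04081
  Equil        1.395      1.919      5.103     0.1387
  solve Keq expr → x = -0.04081; check Q = 34.87
Then add 0.25 M of J.
Step 3:
                   J          G          M          X
  Initial      1.645      1.919      5.103     0.1387
  Change    -0.05114    0.05114     0.0767    0.02557
  Equil        1.594       1.97      5.179     0.1643
  solve Keq expr → x = 0.02557; check Q = 34.87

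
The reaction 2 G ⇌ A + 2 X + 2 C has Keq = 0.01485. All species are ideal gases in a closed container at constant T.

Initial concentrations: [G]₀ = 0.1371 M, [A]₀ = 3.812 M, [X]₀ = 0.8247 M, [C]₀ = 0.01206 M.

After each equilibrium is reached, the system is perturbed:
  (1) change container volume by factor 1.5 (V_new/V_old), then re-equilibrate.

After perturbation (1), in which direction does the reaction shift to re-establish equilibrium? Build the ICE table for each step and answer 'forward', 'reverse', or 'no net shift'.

Q₀ = 0.02006 vs Keq = 0.01485 ⇒ Q>K, reverse
Step 1:
                   G          A          X          C
  I           0.1371      3.812     0.8247    0.01206
  C         0.001546 -7.7312e-04  -0.001546  -0.001546
  E           0.1386      3.811     0.8232    0.01051
  solve Keq expr → x = -7.7312e-04; check Q = 0.01485
Then change container volume by factor 1.5 (V_new/V_old).
Step 2:
                   G          A          X          C
  I          0.09243      2.541     0.5488   0.007009
  C        -0.005047   0.002524   0.005047   0.005047
  E          0.08738      2.543     0.5538    0.01206
  solve Keq expr → x = 0.002524; check Q = 0.01485

Direction: forward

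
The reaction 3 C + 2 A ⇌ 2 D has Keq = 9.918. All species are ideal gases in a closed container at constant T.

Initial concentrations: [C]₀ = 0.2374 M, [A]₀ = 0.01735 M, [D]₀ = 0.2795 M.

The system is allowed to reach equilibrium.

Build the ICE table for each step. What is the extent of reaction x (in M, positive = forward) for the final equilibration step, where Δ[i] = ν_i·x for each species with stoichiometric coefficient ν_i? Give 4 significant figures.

Q₀ = 1.9396e+04 vs Keq = 9.918 ⇒ Q>K, reverse
Step 1:
                   C          A          D
  Initial     0.2374    0.01735     0.2795
  Change      0.2051     0.1367    -0.1367
  Equil       0.4425     0.1541     0.1428
  solve Keq expr → x = -0.06835; check Q = 9.918

x = -0.06835 M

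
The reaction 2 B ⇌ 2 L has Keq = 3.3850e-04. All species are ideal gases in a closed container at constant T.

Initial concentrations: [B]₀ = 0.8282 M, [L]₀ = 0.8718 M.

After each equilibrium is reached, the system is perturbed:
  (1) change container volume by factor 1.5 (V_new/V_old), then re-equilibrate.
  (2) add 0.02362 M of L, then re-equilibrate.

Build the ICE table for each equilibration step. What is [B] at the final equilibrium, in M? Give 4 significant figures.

[B]_eq = 1.136 M

Q₀ = 1.108 vs Keq = 3.3850e-04 ⇒ Q>K, reverse
Step 1:
                   B          L
  init        0.8282     0.8718
  Δ           0.8411    -0.8411
  eq           1.669    0.03071
  solve Keq expr → x = -0.4205; check Q = 3.3850e-04
Then change container volume by factor 1.5 (V_new/V_old).
Step 2:
                   B          L
  init         1.113    0.02047
  Δ                0          0
  eq           1.113    0.02047
  solve Keq expr → x = 0; check Q = 3.3850e-04
Then add 0.02362 M of L.
Step 3:
                   B          L
  init         1.113    0.04409
  Δ          0.02319   -0.02319
  eq           1.136     0.0209
  solve Keq expr → x = -0.0116; check Q = 3.3850e-04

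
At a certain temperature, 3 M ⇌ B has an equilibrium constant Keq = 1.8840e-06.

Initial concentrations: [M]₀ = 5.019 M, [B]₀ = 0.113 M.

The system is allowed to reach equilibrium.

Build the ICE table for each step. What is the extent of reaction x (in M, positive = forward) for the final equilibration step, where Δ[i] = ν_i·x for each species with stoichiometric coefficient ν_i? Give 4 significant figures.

Q₀ = 8.9377e-04 vs Keq = 1.8840e-06 ⇒ Q>K, reverse
Step 1:
                    M           B
  I             5.019       0.113
  C            0.3381     -0.1127
  E             5.357  2.8965e-04
  solve Keq expr → x = -0.1127; check Q = 1.8840e-06

x = -0.1127 M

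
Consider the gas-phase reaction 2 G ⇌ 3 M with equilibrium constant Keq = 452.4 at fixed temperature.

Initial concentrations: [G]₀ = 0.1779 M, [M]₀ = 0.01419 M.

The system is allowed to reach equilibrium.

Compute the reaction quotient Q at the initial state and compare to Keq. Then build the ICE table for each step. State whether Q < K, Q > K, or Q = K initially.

Q₀ = 9.0281e-05; Q < K (proceeds forward)

Q₀ = 9.0281e-05 vs Keq = 452.4 ⇒ Q<K, forward
Step 1:
                   G          M
  init        0.1779    0.01419
  Δ          -0.1713     0.2569
  eq        0.006636     0.2711
  solve Keq expr → x = 0.08563; check Q = 452.4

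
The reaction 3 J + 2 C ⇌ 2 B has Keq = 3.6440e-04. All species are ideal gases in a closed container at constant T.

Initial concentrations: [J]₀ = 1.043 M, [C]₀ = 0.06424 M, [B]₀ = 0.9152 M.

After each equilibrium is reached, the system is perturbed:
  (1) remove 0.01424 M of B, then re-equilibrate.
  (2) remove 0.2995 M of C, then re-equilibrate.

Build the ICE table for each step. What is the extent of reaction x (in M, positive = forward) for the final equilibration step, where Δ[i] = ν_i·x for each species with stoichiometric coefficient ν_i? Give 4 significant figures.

Q₀ = 178.9 vs Keq = 3.6440e-04 ⇒ Q>K, reverse
Step 1:
                   J          C          B
  init         1.043    0.06424     0.9152
  Δ             1.28     0.8532    -0.8532
  eq           2.323     0.9174      0.062
  solve Keq expr → x = -0.4266; check Q = 3.6440e-04
Then remove 0.01424 M of B.
Step 2:
                   J          C          B
  init         2.323     0.9174    0.04776
  Δ         -0.01896   -0.01264    0.01264
  eq           2.304     0.9048     0.0604
  solve Keq expr → x = 0.006319; check Q = 3.6440e-04
Then remove 0.2995 M of C.
Step 3:
                   J          C          B
  init         2.304     0.6053     0.0604
  Δ          0.02708    0.01805   -0.01805
  eq           2.331     0.6234    0.04235
  solve Keq expr → x = -0.009026; check Q = 3.6440e-04

x = -0.009026 M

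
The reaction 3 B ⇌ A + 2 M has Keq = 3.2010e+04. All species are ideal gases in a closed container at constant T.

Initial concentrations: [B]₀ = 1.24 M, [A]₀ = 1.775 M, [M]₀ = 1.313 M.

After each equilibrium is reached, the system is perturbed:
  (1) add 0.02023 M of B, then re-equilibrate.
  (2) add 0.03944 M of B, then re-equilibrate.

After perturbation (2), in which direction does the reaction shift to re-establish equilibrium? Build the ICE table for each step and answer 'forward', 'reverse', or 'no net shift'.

Direction: forward

Q₀ = 1.605 vs Keq = 3.2010e+04 ⇒ Q<K, forward
Step 1:
                   B          A          M
  init          1.24      1.775      1.313
  Δ           -1.173     0.3911     0.7822
  eq         0.06672      2.166      2.095
  solve Keq expr → x = 0.3911; check Q = 3.2010e+04
Then add 0.02023 M of B.
Step 2:
                   B          A          M
  init       0.08695      2.166      2.095
  Δ         -0.01988   0.006627    0.01325
  eq         0.06707      2.173      2.108
  solve Keq expr → x = 0.006627; check Q = 3.2010e+04
Then add 0.03944 M of B.
Step 3:
                   B          A          M
  init        0.1065      2.173      2.108
  Δ         -0.03876    0.01292    0.02584
  eq         0.06775      2.186      2.134
  solve Keq expr → x = 0.01292; check Q = 3.2010e+04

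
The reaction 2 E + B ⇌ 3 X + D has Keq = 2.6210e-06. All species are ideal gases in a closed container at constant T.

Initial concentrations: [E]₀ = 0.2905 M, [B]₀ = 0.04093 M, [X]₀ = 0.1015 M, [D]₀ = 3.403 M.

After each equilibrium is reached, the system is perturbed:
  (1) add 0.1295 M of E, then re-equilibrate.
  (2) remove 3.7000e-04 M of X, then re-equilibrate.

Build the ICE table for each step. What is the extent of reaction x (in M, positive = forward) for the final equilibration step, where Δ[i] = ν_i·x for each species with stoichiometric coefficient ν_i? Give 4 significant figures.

Q₀ = 1.03 vs Keq = 2.6210e-06 ⇒ Q>K, reverse
Step 1:
                    E           B           X           D
  init         0.2905     0.04093      0.1015       3.403
  Δ           0.06637     0.03319    -0.09956    -0.03319
  eq           0.3569     0.07412    0.001944        3.37
  solve Keq expr → x = -0.03319; check Q = 2.6210e-06
Then add 0.1295 M of E.
Step 2:
                    E           B           X           D
  init         0.4864     0.07412    0.001944        3.37
  Δ       -2.9530e-04 -1.4765e-04  4.4296e-04  1.4765e-04
  eq           0.4861     0.07397    0.002387        3.37
  solve Keq expr → x = 1.4765e-04; check Q = 2.6210e-06
Then remove 3.7000e-04 M of X.
Step 3:
                    E           B           X           D
  init         0.4861     0.07397    0.002017        3.37
  Δ       -2.4523e-04 -1.2262e-04  3.6785e-04  1.2262e-04
  eq           0.4858     0.07385    0.002384        3.37
  solve Keq expr → x = 1.2262e-04; check Q = 2.6210e-06

x = 1.2262e-04 M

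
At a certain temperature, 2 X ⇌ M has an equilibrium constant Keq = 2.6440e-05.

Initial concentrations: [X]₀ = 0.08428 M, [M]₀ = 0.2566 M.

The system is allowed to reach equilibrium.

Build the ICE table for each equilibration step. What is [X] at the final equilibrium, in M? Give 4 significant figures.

Q₀ = 36.12 vs Keq = 2.6440e-05 ⇒ Q>K, reverse
Step 1:
                   X          M
  I          0.08428     0.2566
  C           0.5132    -0.2566
  E           0.5975 9.4380e-06
  solve Keq expr → x = -0.2566; check Q = 2.6440e-05

[X]_eq = 0.5975 M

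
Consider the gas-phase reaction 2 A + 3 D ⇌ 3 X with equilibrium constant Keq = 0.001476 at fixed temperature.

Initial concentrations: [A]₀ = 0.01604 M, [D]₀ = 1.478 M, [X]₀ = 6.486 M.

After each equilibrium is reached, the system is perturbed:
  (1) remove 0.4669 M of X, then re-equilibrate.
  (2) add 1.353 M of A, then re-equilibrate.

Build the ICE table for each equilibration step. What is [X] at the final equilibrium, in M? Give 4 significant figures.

[X]_eq = 1.721 M

Q₀ = 3.2847e+05 vs Keq = 0.001476 ⇒ Q>K, reverse
Step 1:
                  A         D         X
  init      0.01604     1.478     6.486
  Δ           3.258     4.888    -4.888
  eq          3.275     6.366     1.598
  solve Keq expr → x = -1.629; check Q = 0.001476
Then remove 0.4669 M of X.
Step 2:
                  A         D         X
  init        3.275     6.366     1.131
  Δ         -0.2133   -0.3199    0.3199
  eq          3.061     6.046     1.451
  solve Keq expr → x = 0.1066; check Q = 0.001476
Then add 1.353 M of A.
Step 3:
                  A         D         X
  init        4.414     6.046     1.451
  Δ           -0.18   -0.2699    0.2699
  eq          4.234     5.776     1.721
  solve Keq expr → x = 0.08998; check Q = 0.001476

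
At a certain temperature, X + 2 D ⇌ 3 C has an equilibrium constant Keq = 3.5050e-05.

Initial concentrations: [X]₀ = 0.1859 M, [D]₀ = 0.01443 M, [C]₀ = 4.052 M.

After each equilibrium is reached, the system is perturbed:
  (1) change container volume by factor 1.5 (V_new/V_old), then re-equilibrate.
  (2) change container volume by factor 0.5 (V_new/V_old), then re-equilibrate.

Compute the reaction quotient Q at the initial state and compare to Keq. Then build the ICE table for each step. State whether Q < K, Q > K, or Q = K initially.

Q₀ = 1.7187e+06 vs Keq = 3.5050e-05 ⇒ Q>K, reverse
Step 1:
                  X         D         C
  I          0.1859   0.01443     4.052
  C           1.327     2.653     -3.98
  E           1.512     2.668   0.07226
  solve Keq expr → x = -1.327; check Q = 3.5050e-05
Then change container volume by factor 1.5 (V_new/V_old).
Step 2:
                  X         D         C
  I           1.008     1.778   0.04817
  C               0         0         0
  E           1.008     1.778   0.04817
  solve Keq expr → x = 0; check Q = 3.5050e-05
Then change container volume by factor 0.5 (V_new/V_old).
Step 3:
                  X         D         C
  I           2.017     3.557   0.09634
  C               0         0         0
  E           2.017     3.557   0.09634
  solve Keq expr → x = 0; check Q = 3.5050e-05

Q₀ = 1.7187e+06; Q > K (proceeds reverse)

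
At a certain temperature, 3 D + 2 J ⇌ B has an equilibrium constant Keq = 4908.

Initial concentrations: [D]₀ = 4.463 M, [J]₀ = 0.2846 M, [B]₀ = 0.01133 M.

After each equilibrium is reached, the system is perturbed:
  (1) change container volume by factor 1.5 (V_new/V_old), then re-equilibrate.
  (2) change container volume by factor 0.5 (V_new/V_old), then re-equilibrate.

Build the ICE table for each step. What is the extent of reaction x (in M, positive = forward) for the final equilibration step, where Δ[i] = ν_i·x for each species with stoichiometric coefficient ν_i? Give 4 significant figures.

Q₀ = 0.001574 vs Keq = 4908 ⇒ Q<K, forward
Step 1:
                  D         J         B
  I           4.463    0.2846   0.01133
  C         -0.4259   -0.2839     0.142
  E           4.037 6.8895e-04    0.1533
  solve Keq expr → x = 0.142; check Q = 4908
Then change container volume by factor 1.5 (V_new/V_old).
Step 2:
                  D         J         B
  I           2.691 4.5930e-04    0.1022
  C       8.5828e-04 5.7219e-04 -2.8609e-04
  E           2.692  0.001031    0.1019
  solve Keq expr → x = -2.8609e-04; check Q = 4908
Then change container volume by factor 0.5 (V_new/V_old).
Step 3:
                  D         J         B
  I           5.385  0.002063    0.2038
  C       -0.002319 -0.001546 7.7296e-04
  E           5.382 5.1705e-04    0.2046
  solve Keq expr → x = 7.7296e-04; check Q = 4908

x = 7.7296e-04 M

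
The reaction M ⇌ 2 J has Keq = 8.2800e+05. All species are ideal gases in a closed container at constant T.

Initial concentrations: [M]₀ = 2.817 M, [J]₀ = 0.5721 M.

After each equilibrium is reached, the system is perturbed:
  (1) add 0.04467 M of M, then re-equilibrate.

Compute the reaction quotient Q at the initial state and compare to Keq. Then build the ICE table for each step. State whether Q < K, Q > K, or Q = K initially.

Q₀ = 0.1162; Q < K (proceeds forward)

Q₀ = 0.1162 vs Keq = 8.2800e+05 ⇒ Q<K, forward
Step 1:
                   M          J
  I            2.817     0.5721
  C           -2.817      5.634
  E       4.6515e-05      6.206
  solve Keq expr → x = 2.817; check Q = 8.2800e+05
Then add 0.04467 M of M.
Step 2:
                   M          J
  I          0.04472      6.206
  C         -0.04467    0.08934
  E       4.7864e-05      6.295
  solve Keq expr → x = 0.04467; check Q = 8.2800e+05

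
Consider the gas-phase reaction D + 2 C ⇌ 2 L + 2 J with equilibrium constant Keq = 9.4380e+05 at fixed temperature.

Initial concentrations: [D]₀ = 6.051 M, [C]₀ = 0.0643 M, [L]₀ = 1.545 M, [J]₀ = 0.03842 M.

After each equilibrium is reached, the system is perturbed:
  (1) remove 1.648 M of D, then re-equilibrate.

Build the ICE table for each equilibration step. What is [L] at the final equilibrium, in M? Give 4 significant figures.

[L]_eq = 1.609 M

Q₀ = 0.1408 vs Keq = 9.4380e+05 ⇒ Q<K, forward
Step 1:
                    D           C           L           J
  Initial       6.051      0.0643       1.545     0.03842
  Change     -0.03212    -0.06423     0.06423     0.06423
  Equil         6.019  6.9308e-05       1.609      0.1027
  solve Keq expr → x = 0.03212; check Q = 9.4380e+05
Then remove 1.648 M of D.
Step 2:
                    D           C           L           J
  Initial       4.371  6.9308e-05       1.609      0.1027
  Change   6.0064e-06  1.2013e-05 -1.2013e-05 -1.2013e-05
  Equil         4.371  8.1321e-05       1.609      0.1026
  solve Keq expr → x = -6.0064e-06; check Q = 9.4380e+05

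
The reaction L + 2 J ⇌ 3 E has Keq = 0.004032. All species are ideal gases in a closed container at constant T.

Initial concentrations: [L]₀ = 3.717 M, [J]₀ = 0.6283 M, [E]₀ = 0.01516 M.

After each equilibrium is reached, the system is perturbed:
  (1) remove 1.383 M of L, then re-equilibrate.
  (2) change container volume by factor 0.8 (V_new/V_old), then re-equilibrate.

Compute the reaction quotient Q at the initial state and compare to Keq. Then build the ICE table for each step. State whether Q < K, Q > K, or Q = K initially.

Q₀ = 2.3745e-06; Q < K (proceeds forward)

Q₀ = 2.3745e-06 vs Keq = 0.004032 ⇒ Q<K, forward
Step 1:
                   L          J          E
  Initial      3.717     0.6283    0.01516
  Change    -0.04861   -0.09721     0.1458
  Equil        3.668     0.5311      0.161
  solve Keq expr → x = 0.04861; check Q = 0.004032
Then remove 1.383 M of L.
Step 2:
                   L          J          E
  Initial      2.285     0.5311      0.161
  Change    0.006983    0.01397   -0.02095
  Equil        2.292     0.5451       0.14
  solve Keq expr → x = -0.006983; check Q = 0.004032
Then change container volume by factor 0.8 (V_new/V_old).
Step 3:
                   L          J          E
  Initial      2.865     0.6813      0.175
  Change           0          0          0
  Equil        2.865     0.6813      0.175
  solve Keq expr → x = 0; check Q = 0.004032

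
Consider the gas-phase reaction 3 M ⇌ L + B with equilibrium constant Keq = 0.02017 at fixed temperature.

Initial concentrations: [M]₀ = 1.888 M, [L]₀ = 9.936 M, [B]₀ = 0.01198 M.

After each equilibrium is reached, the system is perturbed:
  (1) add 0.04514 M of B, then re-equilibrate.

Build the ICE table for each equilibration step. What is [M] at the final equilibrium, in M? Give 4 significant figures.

[M]_eq = 2.01 M

Q₀ = 0.01769 vs Keq = 0.02017 ⇒ Q<K, forward
Step 1:
                   M          L          B
  Initial      1.888      9.936    0.01198
  Change   -0.004731   0.001577   0.001577
  Equil        1.883      9.938    0.01356
  solve Keq expr → x = 0.001577; check Q = 0.02017
Then add 0.04514 M of B.
Step 2:
                   M          L          B
  Initial      1.883      9.938     0.0587
  Change      0.1265   -0.04215   -0.04215
  Equil         2.01      9.895    0.01655
  solve Keq expr → x = -0.04215; check Q = 0.02017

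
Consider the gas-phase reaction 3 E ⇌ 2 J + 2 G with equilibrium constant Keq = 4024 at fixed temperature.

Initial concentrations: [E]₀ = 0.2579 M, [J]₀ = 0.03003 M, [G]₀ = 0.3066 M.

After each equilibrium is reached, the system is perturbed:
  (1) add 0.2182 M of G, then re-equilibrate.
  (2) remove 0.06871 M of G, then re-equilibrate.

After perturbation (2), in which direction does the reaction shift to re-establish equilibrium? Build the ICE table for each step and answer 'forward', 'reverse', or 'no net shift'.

Direction: forward

Q₀ = 0.004942 vs Keq = 4024 ⇒ Q<K, forward
Step 1:
                   E          J          G
  I           0.2579    0.03003     0.3066
  C          -0.2452     0.1635     0.1635
  E          0.01271     0.1935     0.4701
  solve Keq expr → x = 0.08173; check Q = 4024
Then add 0.2182 M of G.
Step 2:
                   E          J          G
  I          0.01271     0.1935     0.6883
  C         0.003511  -0.002341  -0.002341
  E          0.01623     0.1911     0.6859
  solve Keq expr → x = -0.00117; check Q = 4024
Then remove 0.06871 M of G.
Step 3:
                   E          J          G
  I          0.01623     0.1911     0.6172
  C        -0.001054 7.0266e-04 7.0266e-04
  E          0.01517     0.1918     0.6179
  solve Keq expr → x = 3.5133e-04; check Q = 4024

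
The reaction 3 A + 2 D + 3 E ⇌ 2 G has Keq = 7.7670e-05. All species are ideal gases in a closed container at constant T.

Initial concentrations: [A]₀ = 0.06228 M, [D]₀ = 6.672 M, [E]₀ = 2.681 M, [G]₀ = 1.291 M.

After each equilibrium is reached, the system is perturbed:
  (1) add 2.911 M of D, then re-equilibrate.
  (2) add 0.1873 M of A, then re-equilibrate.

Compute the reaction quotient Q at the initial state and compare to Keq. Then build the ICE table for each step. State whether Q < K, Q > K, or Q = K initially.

Q₀ = 8.043; Q > K (proceeds reverse)

Q₀ = 8.043 vs Keq = 7.7670e-05 ⇒ Q>K, reverse
Step 1:
                  A         D         E         G
  Initial   0.06228     6.672     2.681     1.291
  Change      1.075    0.7165     1.075   -0.7165
  Equil       1.137     7.388     3.756    0.5745
  solve Keq expr → x = -0.3582; check Q = 7.7670e-05
Then add 2.911 M of D.
Step 2:
                  A         D         E         G
  Initial     1.137      10.3     3.756    0.5745
  Change    -0.1126  -0.07506   -0.1126   0.07506
  Equil       1.024     10.22     3.643    0.6496
  solve Keq expr → x = 0.03753; check Q = 7.7670e-05
Then add 0.1873 M of A.
Step 3:
                  A         D         E         G
  Initial     1.212     10.22     3.643    0.6496
  Change   -0.09158  -0.06105  -0.09158   0.06105
  Equil        1.12     10.16     3.552    0.7107
  solve Keq expr → x = 0.03053; check Q = 7.7670e-05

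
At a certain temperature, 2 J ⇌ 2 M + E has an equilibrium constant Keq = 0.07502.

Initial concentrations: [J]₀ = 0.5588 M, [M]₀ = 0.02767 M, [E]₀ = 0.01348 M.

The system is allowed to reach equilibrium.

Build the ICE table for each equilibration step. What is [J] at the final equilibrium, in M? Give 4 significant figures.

Q₀ = 3.3052e-05 vs Keq = 0.07502 ⇒ Q<K, forward
Step 1:
                  J         M         E
  init       0.5588   0.02767   0.01348
  Δ         -0.2272    0.2272    0.1136
  eq         0.3316    0.2548    0.1271
  solve Keq expr → x = 0.1136; check Q = 0.07502

[J]_eq = 0.3316 M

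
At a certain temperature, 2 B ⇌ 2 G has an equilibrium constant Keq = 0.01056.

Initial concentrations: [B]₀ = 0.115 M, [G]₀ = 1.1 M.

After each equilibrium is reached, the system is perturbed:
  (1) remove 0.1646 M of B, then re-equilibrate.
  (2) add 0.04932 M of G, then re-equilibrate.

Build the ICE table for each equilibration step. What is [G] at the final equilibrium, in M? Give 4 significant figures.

Q₀ = 91.49 vs Keq = 0.01056 ⇒ Q>K, reverse
Step 1:
                  B         G
  I           0.115       1.1
  C          0.9868   -0.9868
  E           1.102    0.1132
  solve Keq expr → x = -0.4934; check Q = 0.01056
Then remove 0.1646 M of B.
Step 2:
                  B         G
  I          0.9372    0.1132
  C         0.01534  -0.01534
  E          0.9525   0.09788
  solve Keq expr → x = -0.007669; check Q = 0.01056
Then add 0.04932 M of G.
Step 3:
                  B         G
  I          0.9525    0.1472
  C         0.04472  -0.04472
  E          0.9972    0.1025
  solve Keq expr → x = -0.02236; check Q = 0.01056

[G]_eq = 0.1025 M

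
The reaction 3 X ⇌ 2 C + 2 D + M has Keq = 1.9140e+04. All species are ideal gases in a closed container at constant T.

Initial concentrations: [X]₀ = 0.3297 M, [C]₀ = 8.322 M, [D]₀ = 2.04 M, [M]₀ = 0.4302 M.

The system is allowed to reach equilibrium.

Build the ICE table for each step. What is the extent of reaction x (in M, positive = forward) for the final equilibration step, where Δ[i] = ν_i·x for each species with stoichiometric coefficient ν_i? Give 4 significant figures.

x = 0.04347 M

Q₀ = 3460 vs Keq = 1.9140e+04 ⇒ Q<K, forward
Step 1:
                   X          C          D          M
  Initial     0.3297      8.322       2.04     0.4302
  Change     -0.1304    0.08693    0.08693    0.04347
  Equil       0.1993      8.409      2.127     0.4737
  solve Keq expr → x = 0.04347; check Q = 1.9140e+04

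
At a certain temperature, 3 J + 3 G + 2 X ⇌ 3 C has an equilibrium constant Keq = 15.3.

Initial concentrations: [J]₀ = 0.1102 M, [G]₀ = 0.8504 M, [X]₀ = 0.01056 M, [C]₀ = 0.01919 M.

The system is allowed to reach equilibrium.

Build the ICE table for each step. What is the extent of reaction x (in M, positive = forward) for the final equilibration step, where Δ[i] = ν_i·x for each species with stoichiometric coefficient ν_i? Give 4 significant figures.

Q₀ = 77 vs Keq = 15.3 ⇒ Q>K, reverse
Step 1:
                    J           G           X           C
  init         0.1102      0.8504     0.01056     0.01919
  Δ          0.005033    0.005033    0.003355   -0.005033
  eq           0.1152      0.8554     0.01392     0.01416
  solve Keq expr → x = -0.001678; check Q = 15.3

x = -0.001678 M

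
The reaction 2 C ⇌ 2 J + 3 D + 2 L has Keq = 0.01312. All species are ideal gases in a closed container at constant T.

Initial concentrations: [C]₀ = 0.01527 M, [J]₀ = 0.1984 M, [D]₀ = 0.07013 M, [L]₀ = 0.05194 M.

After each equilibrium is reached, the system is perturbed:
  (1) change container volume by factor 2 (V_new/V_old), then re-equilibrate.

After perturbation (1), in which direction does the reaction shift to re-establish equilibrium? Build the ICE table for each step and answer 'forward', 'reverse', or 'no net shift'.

Direction: forward

Q₀ = 1.5708e-04 vs Keq = 0.01312 ⇒ Q<K, forward
Step 1:
                  C         J         D         L
  init      0.01527    0.1984   0.07013   0.05194
  Δ        -0.01217   0.01217   0.01826   0.01217
  eq       0.003097    0.2106   0.08839   0.06411
  solve Keq expr → x = 0.006086; check Q = 0.01312
Then change container volume by factor 2 (V_new/V_old).
Step 2:
                  C         J         D         L
  init     0.001549    0.1053   0.04419   0.03206
  Δ       -0.001243  0.001243  0.001864  0.001243
  eq      3.0612e-04    0.1065   0.04606    0.0333
  solve Keq expr → x = 6.2125e-04; check Q = 0.01312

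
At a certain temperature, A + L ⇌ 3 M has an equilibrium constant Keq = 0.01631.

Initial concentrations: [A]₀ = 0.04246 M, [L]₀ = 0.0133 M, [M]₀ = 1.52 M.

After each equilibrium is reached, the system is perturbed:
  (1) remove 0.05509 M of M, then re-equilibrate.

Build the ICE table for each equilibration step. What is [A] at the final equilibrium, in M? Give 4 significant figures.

[A]_eq = 0.48 M

Q₀ = 6219 vs Keq = 0.01631 ⇒ Q>K, reverse
Step 1:
                  A         L         M
  I         0.04246    0.0133      1.52
  C          0.4547    0.4547    -1.364
  E          0.4971     0.468     0.156
  solve Keq expr → x = -0.4547; check Q = 0.01631
Then remove 0.05509 M of M.
Step 2:
                  A         L         M
  I          0.4971     0.468    0.1009
  C        -0.01712  -0.01712   0.05137
  E            0.48    0.4509    0.1523
  solve Keq expr → x = 0.01712; check Q = 0.01631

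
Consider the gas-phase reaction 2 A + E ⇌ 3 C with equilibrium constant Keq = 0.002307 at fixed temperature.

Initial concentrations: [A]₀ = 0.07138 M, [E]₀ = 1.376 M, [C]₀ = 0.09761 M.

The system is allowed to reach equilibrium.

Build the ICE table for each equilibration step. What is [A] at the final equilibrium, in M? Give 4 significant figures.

Q₀ = 0.1327 vs Keq = 0.002307 ⇒ Q>K, reverse
Step 1:
                  A         E         C
  Initial   0.07138     1.376   0.09761
  Change      0.042     0.021  -0.06301
  Equil      0.1134     1.397    0.0346
  solve Keq expr → x = -0.021; check Q = 0.002307

[A]_eq = 0.1134 M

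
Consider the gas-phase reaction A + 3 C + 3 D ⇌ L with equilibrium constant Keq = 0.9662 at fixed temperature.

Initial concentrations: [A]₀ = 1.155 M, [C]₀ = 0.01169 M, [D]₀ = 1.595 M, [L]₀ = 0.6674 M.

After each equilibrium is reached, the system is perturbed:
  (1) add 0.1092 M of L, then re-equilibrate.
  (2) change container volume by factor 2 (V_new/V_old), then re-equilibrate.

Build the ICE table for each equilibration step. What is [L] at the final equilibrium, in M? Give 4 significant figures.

Q₀ = 8.9141e+04 vs Keq = 0.9662 ⇒ Q>K, reverse
Step 1:
                    A           C           D           L
  Initial       1.155     0.01169       1.595      0.6674
  Change       0.1247      0.3742      0.3742     -0.1247
  Equil          1.28      0.3859       1.969      0.5427
  solve Keq expr → x = -0.1247; check Q = 0.9662
Then add 0.1092 M of L.
Step 2:
                    A           C           D           L
  Initial        1.28      0.3859       1.969      0.6519
  Change     0.006184     0.01855     0.01855   -0.006184
  Equil         1.286      0.4045       1.988      0.6457
  solve Keq expr → x = -0.006184; check Q = 0.9662
Then change container volume by factor 2 (V_new/V_old).
Step 3:
                    A           C           D           L
  Initial       0.643      0.2022      0.9939      0.3228
  Change        0.104      0.3121      0.3121      -0.104
  Equil         0.747      0.5144       1.306      0.2188
  solve Keq expr → x = -0.104; check Q = 0.9662

[L]_eq = 0.2188 M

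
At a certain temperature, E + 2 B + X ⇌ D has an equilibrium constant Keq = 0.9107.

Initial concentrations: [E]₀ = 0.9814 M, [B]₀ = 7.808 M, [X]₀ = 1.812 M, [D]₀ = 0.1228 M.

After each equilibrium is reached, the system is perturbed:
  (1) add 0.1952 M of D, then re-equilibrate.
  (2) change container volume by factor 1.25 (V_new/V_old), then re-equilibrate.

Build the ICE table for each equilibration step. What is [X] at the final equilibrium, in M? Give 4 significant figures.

Q₀ = 0.001133 vs Keq = 0.9107 ⇒ Q<K, forward
Step 1:
                   E          B          X          D
  Initial     0.9814      7.808      1.812     0.1228
  Change      -0.943     -1.886     -0.943      0.943
  Equil       0.0384      5.922      0.869      1.066
  solve Keq expr → x = 0.943; check Q = 0.9107
Then add 0.1952 M of D.
Step 2:
                   E          B          X          D
  Initial     0.0384      5.922      0.869      1.261
  Change    0.006291    0.01258   0.006291  -0.006291
  Equil      0.04469      5.935     0.8753      1.255
  solve Keq expr → x = -0.006291; check Q = 0.9107
Then change container volume by factor 1.25 (V_new/V_old).
Step 3:
                   E          B          X          D
  Initial    0.03575      4.748     0.7002      1.004
  Change     0.02801    0.05601    0.02801   -0.02801
  Equil      0.06376      4.804     0.7282     0.9758
  solve Keq expr → x = -0.02801; check Q = 0.9107

[X]_eq = 0.7282 M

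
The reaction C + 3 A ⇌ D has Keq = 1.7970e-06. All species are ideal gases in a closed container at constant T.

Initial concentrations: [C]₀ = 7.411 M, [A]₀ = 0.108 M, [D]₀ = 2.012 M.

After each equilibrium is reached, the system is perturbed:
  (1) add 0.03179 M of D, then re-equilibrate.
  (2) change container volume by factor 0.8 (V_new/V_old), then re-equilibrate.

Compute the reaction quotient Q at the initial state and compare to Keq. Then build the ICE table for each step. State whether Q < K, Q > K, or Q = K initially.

Q₀ = 215.5; Q > K (proceeds reverse)

Q₀ = 215.5 vs Keq = 1.7970e-06 ⇒ Q>K, reverse
Step 1:
                   C          A          D
  I            7.411      0.108      2.012
  C            2.008      6.024     -2.008
  E            9.419      6.132   0.003903
  solve Keq expr → x = -2.008; check Q = 1.7970e-06
Then add 0.03179 M of D.
Step 2:
                   C          A          D
  I            9.419      6.132    0.03569
  C          0.03159    0.09478   -0.03159
  E            9.451      6.227   0.004101
  solve Keq expr → x = -0.03159; check Q = 1.7970e-06
Then change container volume by factor 0.8 (V_new/V_old).
Step 3:
                   C          A          D
  I            11.81      7.784   0.005126
  C        -0.004826   -0.01448   0.004826
  E            11.81      7.769   0.009952
  solve Keq expr → x = 0.004826; check Q = 1.7970e-06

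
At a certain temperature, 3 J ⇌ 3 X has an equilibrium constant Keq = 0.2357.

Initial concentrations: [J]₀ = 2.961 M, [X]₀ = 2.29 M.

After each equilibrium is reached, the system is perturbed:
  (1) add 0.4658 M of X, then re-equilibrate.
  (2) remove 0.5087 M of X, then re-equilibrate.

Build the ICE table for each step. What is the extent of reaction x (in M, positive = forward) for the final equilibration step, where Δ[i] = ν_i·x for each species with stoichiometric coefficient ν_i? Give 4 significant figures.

Q₀ = 0.4626 vs Keq = 0.2357 ⇒ Q>K, reverse
Step 1:
                    J           X
  init          2.961        2.29
  Δ            0.2849     -0.2849
  eq            3.246       2.005
  solve Keq expr → x = -0.09498; check Q = 0.2357
Then add 0.4658 M of X.
Step 2:
                    J           X
  init          3.246       2.471
  Δ            0.2879     -0.2879
  eq            3.534       2.183
  solve Keq expr → x = -0.09598; check Q = 0.2357
Then remove 0.5087 M of X.
Step 3:
                    J           X
  init          3.534       1.674
  Δ           -0.3145      0.3145
  eq            3.219       1.989
  solve Keq expr → x = 0.1048; check Q = 0.2357

x = 0.1048 M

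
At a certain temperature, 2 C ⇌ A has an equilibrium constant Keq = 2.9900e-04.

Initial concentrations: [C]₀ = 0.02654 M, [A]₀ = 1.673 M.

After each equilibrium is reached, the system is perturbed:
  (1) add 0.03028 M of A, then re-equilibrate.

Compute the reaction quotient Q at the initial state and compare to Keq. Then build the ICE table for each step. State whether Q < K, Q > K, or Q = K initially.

Q₀ = 2375; Q > K (proceeds reverse)

Q₀ = 2375 vs Keq = 2.9900e-04 ⇒ Q>K, reverse
Step 1:
                   C          A
  init       0.02654      1.673
  Δ            3.339      -1.67
  eq           3.366   0.003387
  solve Keq expr → x = -1.67; check Q = 2.9900e-04
Then add 0.03028 M of A.
Step 2:
                   C          A
  init         3.366    0.03367
  Δ          0.06032   -0.03016
  eq           3.426    0.00351
  solve Keq expr → x = -0.03016; check Q = 2.9900e-04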